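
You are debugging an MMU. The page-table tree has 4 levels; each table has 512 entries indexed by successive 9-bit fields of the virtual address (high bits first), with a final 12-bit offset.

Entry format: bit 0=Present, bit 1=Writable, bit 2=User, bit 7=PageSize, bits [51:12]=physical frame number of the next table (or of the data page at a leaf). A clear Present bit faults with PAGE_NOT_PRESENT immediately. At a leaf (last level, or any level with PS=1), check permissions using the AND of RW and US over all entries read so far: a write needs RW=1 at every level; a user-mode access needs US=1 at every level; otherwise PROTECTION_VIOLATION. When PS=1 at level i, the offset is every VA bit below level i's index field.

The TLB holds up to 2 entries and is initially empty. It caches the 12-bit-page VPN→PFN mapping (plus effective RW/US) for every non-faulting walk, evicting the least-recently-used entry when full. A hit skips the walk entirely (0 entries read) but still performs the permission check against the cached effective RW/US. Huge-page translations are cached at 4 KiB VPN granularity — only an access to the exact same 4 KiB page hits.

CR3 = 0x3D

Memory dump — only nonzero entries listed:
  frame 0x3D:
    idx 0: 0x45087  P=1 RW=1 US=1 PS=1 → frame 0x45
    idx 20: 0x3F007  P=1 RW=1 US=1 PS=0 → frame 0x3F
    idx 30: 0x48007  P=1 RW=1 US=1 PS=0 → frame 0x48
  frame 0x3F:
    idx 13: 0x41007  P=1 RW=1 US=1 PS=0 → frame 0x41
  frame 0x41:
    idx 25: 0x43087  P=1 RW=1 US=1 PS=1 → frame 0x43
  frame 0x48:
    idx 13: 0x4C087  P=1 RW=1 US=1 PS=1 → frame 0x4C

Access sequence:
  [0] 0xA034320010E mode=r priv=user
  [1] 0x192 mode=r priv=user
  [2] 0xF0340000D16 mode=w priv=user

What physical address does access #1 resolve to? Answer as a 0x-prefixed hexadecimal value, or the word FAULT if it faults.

Trace:
#0 VA=0xA034320010E (r,user):
  [0] read 0x3D idx=20: raw=0x3F007 flags P=1 W=1 U=1 S=0
  [1] read 0x3F idx=13: raw=0x41007 flags P=1 W=1 U=1 S=0
  [2] read 0x41 idx=25: raw=0x43087 flags P=1 W=1 U=1 S=1
  → PA=0x4310E (huge @L2)  (3 entries read)
#1 VA=0x192 (r,user):
  [0] read 0x3D idx=0: raw=0x45087 flags P=1 W=1 U=1 S=1
  → PA=0x45192 (huge @L0)  (1 entries read)
#2 VA=0xF0340000D16 (w,user):
  [0] read 0x3D idx=30: raw=0x48007 flags P=1 W=1 U=1 S=0
  [1] read 0x48 idx=13: raw=0x4C087 flags P=1 W=1 U=1 S=1
  → PA=0x4CD16 (huge @L1)  (2 entries read)

Access #1 PA: 0x45192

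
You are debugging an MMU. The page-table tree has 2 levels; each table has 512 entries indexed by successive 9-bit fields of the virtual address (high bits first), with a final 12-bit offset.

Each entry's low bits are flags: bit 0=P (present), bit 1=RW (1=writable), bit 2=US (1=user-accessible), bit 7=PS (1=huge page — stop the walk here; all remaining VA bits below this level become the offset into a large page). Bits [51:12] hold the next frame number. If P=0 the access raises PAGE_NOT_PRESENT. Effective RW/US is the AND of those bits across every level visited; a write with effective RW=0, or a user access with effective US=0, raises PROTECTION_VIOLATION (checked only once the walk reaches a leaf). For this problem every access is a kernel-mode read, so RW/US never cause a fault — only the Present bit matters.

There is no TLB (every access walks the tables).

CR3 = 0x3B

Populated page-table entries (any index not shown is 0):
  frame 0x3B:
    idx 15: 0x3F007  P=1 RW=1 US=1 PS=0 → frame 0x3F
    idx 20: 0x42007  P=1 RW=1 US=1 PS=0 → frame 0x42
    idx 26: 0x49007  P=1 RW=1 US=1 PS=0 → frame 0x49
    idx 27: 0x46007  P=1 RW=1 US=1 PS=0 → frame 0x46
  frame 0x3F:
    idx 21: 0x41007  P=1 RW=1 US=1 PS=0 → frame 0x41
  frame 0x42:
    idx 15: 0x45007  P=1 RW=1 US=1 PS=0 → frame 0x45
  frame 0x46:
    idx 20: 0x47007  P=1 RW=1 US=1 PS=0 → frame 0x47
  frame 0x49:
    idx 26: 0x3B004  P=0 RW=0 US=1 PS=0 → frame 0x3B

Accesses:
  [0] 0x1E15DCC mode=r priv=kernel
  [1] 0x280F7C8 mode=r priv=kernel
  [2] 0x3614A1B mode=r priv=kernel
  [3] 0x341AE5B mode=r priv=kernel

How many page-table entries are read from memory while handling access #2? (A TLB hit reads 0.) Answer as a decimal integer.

Walk each access:
#0 VA=0x1E15DCC (r,kernel):
  L0: frame=0x3B idx=15 entry=0x3F007 [P=1 RW=1 US=1 PS=0]
  L1: frame=0x3F idx=21 entry=0x41007 [P=1 RW=1 US=1 PS=0]
  ⇒ phys 0x41DCC  [2 reads]
#1 VA=0x280F7C8 (r,kernel):
  L0: frame=0x3B idx=20 entry=0x42007 [P=1 RW=1 US=1 PS=0]
  L1: frame=0x42 idx=15 entry=0x45007 [P=1 RW=1 US=1 PS=0]
  ⇒ phys 0x457C8  [2 reads]
#2 VA=0x3614A1B (r,kernel):
  L0: frame=0x3B idx=27 entry=0x46007 [P=1 RW=1 US=1 PS=0]
  L1: frame=0x46 idx=20 entry=0x47007 [P=1 RW=1 US=1 PS=0]
  ⇒ phys 0x47A1B  [2 reads]
#3 VA=0x341AE5B (r,kernel):
  L0: frame=0x3B idx=26 entry=0x49007 [P=1 RW=1 US=1 PS=0]
  L1: frame=0x49 idx=26 entry=0x3B004 [P=0 RW=0 US=1 PS=0]
  ⇒ fault: PAGE_NOT_PRESENT  — 2 lookups

Entries read for #2: 2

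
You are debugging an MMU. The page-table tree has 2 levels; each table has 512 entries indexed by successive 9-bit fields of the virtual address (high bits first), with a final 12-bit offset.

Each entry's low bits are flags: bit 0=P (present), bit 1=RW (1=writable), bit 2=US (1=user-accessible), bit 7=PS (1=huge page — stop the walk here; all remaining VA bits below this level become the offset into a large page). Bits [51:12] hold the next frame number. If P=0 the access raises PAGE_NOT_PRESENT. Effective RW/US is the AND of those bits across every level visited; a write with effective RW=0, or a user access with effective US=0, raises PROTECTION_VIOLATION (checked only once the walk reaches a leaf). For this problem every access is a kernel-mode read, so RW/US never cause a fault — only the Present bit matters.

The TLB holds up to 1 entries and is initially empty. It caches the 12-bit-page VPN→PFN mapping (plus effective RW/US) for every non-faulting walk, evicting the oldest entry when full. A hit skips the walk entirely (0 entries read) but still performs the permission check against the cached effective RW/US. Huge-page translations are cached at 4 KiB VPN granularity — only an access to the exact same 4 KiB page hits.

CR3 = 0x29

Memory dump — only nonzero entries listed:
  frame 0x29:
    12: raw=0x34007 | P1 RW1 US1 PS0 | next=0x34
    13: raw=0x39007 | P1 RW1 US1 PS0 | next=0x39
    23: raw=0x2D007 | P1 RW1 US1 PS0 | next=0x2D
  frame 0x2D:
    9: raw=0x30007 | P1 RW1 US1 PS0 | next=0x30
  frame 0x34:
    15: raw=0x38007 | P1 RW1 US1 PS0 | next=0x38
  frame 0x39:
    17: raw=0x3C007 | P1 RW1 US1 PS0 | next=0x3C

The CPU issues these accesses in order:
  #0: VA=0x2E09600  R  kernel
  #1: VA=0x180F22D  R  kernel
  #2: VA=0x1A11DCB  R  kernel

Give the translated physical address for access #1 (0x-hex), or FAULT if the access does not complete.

Trace:
#0 VA=0x2E09600 (r,kernel):
  [0] read 0x29 idx=23: raw=0x2D007 flags P=1 W=1 U=1 S=0
  [1] read 0x2D idx=9: raw=0x30007 flags P=1 W=1 U=1 S=0
  ✓ 0x30600  — 2 lookups
#1 VA=0x180F22D (r,kernel):
  [0] read 0x29 idx=12: raw=0x34007 flags P=1 W=1 U=1 S=0
  [1] read 0x34 idx=15: raw=0x38007 flags P=1 W=1 U=1 S=0
  ✓ 0x3822D  — 2 lookups
#2 VA=0x1A11DCB (r,kernel):
  [0] read 0x29 idx=13: raw=0x39007 flags P=1 W=1 U=1 S=0
  [1] read 0x39 idx=17: raw=0x3C007 flags P=1 W=1 U=1 S=0
  ✓ 0x3CDCB  — 2 lookups

Access #1 PA: 0x3822D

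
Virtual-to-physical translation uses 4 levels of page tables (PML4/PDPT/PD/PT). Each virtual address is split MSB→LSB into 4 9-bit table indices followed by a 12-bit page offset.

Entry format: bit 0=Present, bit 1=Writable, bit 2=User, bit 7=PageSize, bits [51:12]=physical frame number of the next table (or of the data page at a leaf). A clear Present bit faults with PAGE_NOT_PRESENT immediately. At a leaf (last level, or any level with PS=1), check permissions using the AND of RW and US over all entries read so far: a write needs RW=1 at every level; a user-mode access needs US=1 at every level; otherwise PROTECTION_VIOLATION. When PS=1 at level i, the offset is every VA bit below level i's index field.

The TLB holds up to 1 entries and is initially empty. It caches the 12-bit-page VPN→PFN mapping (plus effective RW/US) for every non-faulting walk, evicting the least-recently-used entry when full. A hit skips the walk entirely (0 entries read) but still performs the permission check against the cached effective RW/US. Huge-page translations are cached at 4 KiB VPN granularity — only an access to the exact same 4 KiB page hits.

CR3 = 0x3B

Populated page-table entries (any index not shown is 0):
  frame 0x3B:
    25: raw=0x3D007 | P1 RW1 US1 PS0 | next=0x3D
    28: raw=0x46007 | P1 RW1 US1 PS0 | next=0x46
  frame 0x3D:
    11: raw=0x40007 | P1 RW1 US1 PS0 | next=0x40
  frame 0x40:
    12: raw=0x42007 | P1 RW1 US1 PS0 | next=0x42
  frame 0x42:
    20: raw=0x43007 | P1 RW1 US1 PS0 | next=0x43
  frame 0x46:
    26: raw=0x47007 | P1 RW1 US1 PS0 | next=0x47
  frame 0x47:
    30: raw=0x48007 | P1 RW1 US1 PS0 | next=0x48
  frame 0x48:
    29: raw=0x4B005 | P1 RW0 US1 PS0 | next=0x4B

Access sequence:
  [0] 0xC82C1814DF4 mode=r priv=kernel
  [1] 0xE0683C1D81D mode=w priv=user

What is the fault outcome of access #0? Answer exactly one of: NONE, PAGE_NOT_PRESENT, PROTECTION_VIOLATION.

Walk each access:
#0 VA=0xC82C1814DF4 (r,kernel):
  [0] read 0x3B idx=25: raw=0x3D007 flags P=1 W=1 U=1 S=0
  [1] read 0x3D idx=11: raw=0x40007 flags P=1 W=1 U=1 S=0
  [2] read 0x40 idx=12: raw=0x42007 flags P=1 W=1 U=1 S=0
  [3] read 0x42 idx=20: raw=0x43007 flags P=1 W=1 U=1 S=0
  ✓ 0x43DF4  — 4 lookups
#1 VA=0xE0683C1D81D (w,user):
  [0] read 0x3B idx=28: raw=0x46007 flags P=1 W=1 U=1 S=0
  [1] read 0x46 idx=26: raw=0x47007 flags P=1 W=1 U=1 S=0
  [2] read 0x47 idx=30: raw=0x48007 flags P=1 W=1 U=1 S=0
  [3] read 0x48 idx=29: raw=0x4B005 flags P=1 W=0 U=1 S=0
  ⇒ fault: PROTECTION_VIOLATION  — 4 lookups

Access #0 fault: NONE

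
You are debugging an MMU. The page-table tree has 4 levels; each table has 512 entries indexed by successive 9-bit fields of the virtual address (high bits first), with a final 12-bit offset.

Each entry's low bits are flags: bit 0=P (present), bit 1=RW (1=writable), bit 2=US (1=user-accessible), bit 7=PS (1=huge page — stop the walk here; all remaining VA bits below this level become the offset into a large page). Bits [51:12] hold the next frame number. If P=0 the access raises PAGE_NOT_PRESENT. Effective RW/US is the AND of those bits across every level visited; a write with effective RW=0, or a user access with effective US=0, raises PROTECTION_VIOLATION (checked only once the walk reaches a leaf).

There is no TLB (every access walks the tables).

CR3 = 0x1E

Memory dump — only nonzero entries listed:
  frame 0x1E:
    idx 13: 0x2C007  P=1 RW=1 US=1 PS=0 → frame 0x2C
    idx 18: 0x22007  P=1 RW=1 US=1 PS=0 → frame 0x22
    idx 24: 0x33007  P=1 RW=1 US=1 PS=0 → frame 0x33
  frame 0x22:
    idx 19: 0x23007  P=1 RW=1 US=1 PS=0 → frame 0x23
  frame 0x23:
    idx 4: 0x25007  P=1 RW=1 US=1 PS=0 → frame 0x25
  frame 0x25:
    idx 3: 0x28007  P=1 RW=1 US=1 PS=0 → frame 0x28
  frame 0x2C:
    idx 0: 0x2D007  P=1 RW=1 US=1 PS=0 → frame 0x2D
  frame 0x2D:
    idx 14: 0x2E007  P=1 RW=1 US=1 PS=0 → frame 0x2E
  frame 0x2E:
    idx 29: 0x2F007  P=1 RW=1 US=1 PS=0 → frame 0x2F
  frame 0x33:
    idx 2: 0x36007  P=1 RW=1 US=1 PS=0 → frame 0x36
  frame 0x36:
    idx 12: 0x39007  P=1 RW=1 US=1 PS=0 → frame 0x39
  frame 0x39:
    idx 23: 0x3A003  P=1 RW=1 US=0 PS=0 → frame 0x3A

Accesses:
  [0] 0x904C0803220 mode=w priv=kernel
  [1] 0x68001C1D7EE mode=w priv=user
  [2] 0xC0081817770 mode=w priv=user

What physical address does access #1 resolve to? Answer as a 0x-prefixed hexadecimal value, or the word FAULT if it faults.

Per-access translation:
#0 VA=0x904C0803220 (w,kernel):
  [0] read 0x1E idx=18: raw=0x22007 flags P=1 W=1 U=1 S=0
  [1] read 0x22 idx=19: raw=0x23007 flags P=1 W=1 U=1 S=0
  [2] read 0x23 idx=4: raw=0x25007 flags P=1 W=1 U=1 S=0
  [3] read 0x25 idx=3: raw=0x28007 flags P=1 W=1 U=1 S=0
  ⇒ phys 0x28220  [4 reads]
#1 VA=0x68001C1D7EE (w,user):
  [0] read 0x1E idx=13: raw=0x2C007 flags P=1 W=1 U=1 S=0
  [1] read 0x2C idx=0: raw=0x2D007 flags P=1 W=1 U=1 S=0
  [2] read 0x2D idx=14: raw=0x2E007 flags P=1 W=1 U=1 S=0
  [3] read 0x2E idx=29: raw=0x2F007 flags P=1 W=1 U=1 S=0
  ⇒ phys 0x2F7EE  [4 reads]
#2 VA=0xC0081817770 (w,user):
  [0] read 0x1E idx=24: raw=0x33007 flags P=1 W=1 U=1 S=0
  [1] read 0x33 idx=2: raw=0x36007 flags P=1 W=1 U=1 S=0
  [2] read 0x36 idx=12: raw=0x39007 flags P=1 W=1 U=1 S=0
  [3] read 0x39 idx=23: raw=0x3A003 flags P=1 W=1 U=0 S=0
  ⇒ fault: PROTECTION_VIOLATION  — 4 lookups

Access #1 PA: 0x2F7EE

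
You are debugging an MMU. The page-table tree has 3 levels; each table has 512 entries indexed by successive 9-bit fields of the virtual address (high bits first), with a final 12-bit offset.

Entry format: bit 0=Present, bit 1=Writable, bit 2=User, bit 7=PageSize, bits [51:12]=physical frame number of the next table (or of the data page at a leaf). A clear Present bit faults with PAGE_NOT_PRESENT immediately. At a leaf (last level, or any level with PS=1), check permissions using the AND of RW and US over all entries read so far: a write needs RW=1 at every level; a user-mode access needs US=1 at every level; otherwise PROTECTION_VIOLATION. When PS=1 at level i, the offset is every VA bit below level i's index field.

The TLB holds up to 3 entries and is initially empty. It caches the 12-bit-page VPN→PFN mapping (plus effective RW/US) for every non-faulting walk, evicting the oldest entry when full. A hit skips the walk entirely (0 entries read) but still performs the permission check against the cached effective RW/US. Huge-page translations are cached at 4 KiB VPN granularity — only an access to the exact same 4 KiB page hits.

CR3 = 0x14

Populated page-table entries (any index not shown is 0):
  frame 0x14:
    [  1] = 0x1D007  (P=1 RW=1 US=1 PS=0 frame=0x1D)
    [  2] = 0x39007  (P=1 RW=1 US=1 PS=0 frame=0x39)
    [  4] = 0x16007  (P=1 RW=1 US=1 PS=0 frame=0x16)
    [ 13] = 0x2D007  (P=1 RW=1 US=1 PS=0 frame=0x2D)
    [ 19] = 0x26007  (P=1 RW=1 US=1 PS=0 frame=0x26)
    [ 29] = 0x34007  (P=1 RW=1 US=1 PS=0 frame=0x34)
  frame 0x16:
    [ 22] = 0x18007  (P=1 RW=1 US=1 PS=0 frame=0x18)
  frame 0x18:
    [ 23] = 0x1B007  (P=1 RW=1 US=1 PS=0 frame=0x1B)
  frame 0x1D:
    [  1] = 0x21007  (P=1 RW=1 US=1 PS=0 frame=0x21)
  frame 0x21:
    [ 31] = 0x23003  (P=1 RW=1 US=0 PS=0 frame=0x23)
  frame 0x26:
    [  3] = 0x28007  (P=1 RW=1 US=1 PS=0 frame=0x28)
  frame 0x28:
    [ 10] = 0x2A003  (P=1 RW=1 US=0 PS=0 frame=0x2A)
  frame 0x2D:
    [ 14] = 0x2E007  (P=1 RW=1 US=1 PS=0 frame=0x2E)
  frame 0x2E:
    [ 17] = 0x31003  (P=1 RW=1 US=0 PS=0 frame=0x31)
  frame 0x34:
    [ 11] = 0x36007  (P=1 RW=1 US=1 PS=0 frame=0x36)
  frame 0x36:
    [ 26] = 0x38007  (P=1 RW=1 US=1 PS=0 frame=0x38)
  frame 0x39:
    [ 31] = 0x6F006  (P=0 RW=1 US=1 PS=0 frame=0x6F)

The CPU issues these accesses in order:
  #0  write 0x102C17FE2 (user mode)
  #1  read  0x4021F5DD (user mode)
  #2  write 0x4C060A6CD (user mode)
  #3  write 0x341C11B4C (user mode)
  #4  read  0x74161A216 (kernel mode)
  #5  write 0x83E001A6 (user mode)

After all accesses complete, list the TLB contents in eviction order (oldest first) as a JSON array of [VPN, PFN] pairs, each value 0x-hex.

Per-access translation:
#0 VA=0x102C17FE2 (w,user):
  L0: frame=0x14 idx=4 entry=0x16007 [P=1 RW=1 US=1 PS=0]
  L1: frame=0x16 idx=22 entry=0x18007 [P=1 RW=1 US=1 PS=0]
  L2: frame=0x18 idx=23 entry=0x1B007 [P=1 RW=1 US=1 PS=0]
  ✓ 0x1BFE2  — 3 lookups
#1 VA=0x4021F5DD (r,user):
  L0: frame=0x14 idx=1 entry=0x1D007 [P=1 RW=1 US=1 PS=0]
  L1: frame=0x1D idx=1 entry=0x21007 [P=1 RW=1 US=1 PS=0]
  L2: frame=0x21 idx=31 entry=0x23003 [P=1 RW=1 US=0 PS=0]
  ✗ PROTECTION_VIOLATION  [3 reads]
#2 VA=0x4C060A6CD (w,user):
  L0: frame=0x14 idx=19 entry=0x26007 [P=1 RW=1 US=1 PS=0]
  L1: frame=0x26 idx=3 entry=0x28007 [P=1 RW=1 US=1 PS=0]
  L2: frame=0x28 idx=10 entry=0x2A003 [P=1 RW=1 US=0 PS=0]
  ✗ PROTECTION_VIOLATION  [3 reads]
#3 VA=0x341C11B4C (w,user):
  L0: frame=0x14 idx=13 entry=0x2D007 [P=1 RW=1 US=1 PS=0]
  L1: frame=0x2D idx=14 entry=0x2E007 [P=1 RW=1 US=1 PS=0]
  L2: frame=0x2E idx=17 entry=0x31003 [P=1 RW=1 US=0 PS=0]
  ✗ PROTECTION_VIOLATION  [3 reads]
#4 VA=0x74161A216 (r,kernel):
  L0: frame=0x14 idx=29 entry=0x34007 [P=1 RW=1 US=1 PS=0]
  L1: frame=0x34 idx=11 entry=0x36007 [P=1 RW=1 US=1 PS=0]
  L2: frame=0x36 idx=26 entry=0x38007 [P=1 RW=1 US=1 PS=0]
  ✓ 0x38216  — 3 lookups
#5 VA=0x83E001A6 (w,user):
  L0: frame=0x14 idx=2 entry=0x39007 [P=1 RW=1 US=1 PS=0]
  L1: frame=0x39 idx=31 entry=0x6F006 [P=0 RW=1 US=1 PS=0]
  ✗ PAGE_NOT_PRESENT  [2 reads]

TLB: [["0x102C17", "0x1B"], ["0x74161A", "0x38"]]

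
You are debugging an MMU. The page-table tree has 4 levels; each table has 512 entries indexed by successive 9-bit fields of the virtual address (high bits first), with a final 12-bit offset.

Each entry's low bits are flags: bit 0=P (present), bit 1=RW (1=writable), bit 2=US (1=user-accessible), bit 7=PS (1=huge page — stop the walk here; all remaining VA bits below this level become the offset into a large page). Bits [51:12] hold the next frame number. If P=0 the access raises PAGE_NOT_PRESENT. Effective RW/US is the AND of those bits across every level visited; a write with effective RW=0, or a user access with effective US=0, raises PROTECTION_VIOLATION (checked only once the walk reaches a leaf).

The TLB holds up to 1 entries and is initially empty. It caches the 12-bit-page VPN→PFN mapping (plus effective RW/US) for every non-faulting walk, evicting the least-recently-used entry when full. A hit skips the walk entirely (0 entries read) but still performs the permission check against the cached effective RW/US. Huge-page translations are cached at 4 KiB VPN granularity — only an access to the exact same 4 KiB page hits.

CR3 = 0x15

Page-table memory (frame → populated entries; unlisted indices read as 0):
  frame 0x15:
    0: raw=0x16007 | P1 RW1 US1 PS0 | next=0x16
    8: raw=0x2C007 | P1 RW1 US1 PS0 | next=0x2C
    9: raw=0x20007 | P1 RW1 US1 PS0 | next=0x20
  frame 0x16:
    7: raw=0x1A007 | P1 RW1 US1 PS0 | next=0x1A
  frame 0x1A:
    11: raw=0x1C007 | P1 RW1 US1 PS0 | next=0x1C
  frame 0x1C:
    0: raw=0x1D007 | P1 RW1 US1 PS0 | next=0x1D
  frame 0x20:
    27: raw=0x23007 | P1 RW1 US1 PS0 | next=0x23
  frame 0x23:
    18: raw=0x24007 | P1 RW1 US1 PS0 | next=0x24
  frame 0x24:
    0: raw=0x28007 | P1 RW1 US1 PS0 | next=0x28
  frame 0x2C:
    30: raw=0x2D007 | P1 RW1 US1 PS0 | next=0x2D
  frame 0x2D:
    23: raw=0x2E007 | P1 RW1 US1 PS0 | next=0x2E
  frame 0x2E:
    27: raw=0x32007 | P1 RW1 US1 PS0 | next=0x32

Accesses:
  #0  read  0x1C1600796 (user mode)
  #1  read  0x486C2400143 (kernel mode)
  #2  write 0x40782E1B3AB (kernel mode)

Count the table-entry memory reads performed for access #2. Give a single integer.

Per-access translation:
#0 VA=0x1C1600796 (r,user):
  L0: frame=0x15 idx=0 entry=0x16007 [P=1 RW=1 US=1 PS=0]
  L1: frame=0x16 idx=7 entry=0x1A007 [P=1 RW=1 US=1 PS=0]
  L2: frame=0x1A idx=11 entry=0x1C007 [P=1 RW=1 US=1 PS=0]
  L3: frame=0x1C idx=0 entry=0x1D007 [P=1 RW=1 US=1 PS=0]
  ⇒ phys 0x1D796  [4 reads]
#1 VA=0x486C2400143 (r,kernel):
  L0: frame=0x15 idx=9 entry=0x20007 [P=1 RW=1 US=1 PS=0]
  L1: frame=0x20 idx=27 entry=0x23007 [P=1 RW=1 US=1 PS=0]
  L2: frame=0x23 idx=18 entry=0x24007 [P=1 RW=1 US=1 PS=0]
  L3: frame=0x24 idx=0 entry=0x28007 [P=1 RW=1 US=1 PS=0]
  ⇒ phys 0x28143  [4 reads]
#2 VA=0x40782E1B3AB (w,kernel):
  L0: frame=0x15 idx=8 entry=0x2C007 [P=1 RW=1 US=1 PS=0]
  L1: frame=0x2C idx=30 entry=0x2D007 [P=1 RW=1 US=1 PS=0]
  L2: frame=0x2D idx=23 entry=0x2E007 [P=1 RW=1 US=1 PS=0]
  L3: frame=0x2E idx=27 entry=0x32007 [P=1 RW=1 US=1 PS=0]
  ⇒ phys 0x323AB  [4 reads]

Entries read for #2: 4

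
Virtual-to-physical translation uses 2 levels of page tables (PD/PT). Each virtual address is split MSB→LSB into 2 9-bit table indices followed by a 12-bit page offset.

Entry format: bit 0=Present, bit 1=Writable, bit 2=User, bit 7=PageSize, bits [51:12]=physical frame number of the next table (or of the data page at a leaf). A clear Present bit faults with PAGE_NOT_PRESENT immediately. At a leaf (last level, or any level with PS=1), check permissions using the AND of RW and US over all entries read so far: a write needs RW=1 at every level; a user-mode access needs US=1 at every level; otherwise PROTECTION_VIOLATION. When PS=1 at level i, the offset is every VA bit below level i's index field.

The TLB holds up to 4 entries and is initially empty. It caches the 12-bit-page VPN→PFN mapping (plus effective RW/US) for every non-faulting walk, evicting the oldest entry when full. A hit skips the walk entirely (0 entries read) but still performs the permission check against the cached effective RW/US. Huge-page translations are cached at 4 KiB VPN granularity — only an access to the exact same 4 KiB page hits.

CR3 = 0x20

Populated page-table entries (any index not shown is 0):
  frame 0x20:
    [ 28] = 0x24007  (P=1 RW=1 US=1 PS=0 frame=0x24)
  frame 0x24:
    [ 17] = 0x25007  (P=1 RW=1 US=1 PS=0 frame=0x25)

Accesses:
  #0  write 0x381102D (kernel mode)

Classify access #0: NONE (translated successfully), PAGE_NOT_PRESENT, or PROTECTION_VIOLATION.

Per-access translation:
#0 VA=0x381102D (w,kernel):
  [0] read 0x20 idx=28: raw=0x24007 flags P=1 W=1 U=1 S=0
  [1] read 0x24 idx=17: raw=0x25007 flags P=1 W=1 U=1 S=0
  → PA=0x2502D  (2 entries read)

Access #0 fault: NONE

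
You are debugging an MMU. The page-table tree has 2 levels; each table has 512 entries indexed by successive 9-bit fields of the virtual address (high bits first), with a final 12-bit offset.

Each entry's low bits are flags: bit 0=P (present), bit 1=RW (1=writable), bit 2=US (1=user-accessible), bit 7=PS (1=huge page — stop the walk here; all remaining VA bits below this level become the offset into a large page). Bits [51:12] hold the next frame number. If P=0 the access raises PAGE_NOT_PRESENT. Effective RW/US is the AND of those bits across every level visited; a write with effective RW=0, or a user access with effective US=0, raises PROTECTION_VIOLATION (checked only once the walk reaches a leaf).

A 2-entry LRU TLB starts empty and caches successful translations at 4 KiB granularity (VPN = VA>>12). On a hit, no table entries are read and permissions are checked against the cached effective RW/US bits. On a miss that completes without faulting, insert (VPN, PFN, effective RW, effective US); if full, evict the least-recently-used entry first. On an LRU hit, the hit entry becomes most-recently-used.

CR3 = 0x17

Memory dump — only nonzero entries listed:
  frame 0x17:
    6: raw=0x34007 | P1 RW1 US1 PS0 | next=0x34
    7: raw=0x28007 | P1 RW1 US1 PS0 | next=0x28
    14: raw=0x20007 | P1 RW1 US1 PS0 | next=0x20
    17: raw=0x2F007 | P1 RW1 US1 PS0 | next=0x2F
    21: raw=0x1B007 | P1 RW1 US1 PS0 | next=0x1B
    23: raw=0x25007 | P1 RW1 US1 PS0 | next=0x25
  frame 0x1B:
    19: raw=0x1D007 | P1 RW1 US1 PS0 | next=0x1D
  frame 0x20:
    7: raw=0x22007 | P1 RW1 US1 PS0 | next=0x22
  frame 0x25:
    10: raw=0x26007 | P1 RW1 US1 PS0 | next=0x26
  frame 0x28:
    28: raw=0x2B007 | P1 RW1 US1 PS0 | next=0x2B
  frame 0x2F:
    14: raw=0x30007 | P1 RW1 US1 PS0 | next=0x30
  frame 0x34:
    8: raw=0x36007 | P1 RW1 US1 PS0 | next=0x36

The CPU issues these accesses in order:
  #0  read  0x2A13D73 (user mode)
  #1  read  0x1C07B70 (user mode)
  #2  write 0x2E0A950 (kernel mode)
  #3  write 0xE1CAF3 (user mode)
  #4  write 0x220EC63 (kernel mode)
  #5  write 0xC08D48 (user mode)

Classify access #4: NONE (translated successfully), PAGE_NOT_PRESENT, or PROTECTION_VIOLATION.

Walk each access:
#0 VA=0x2A13D73 (r,user):
  L0 @0x17[21] → 0x1B007  P=1,RW=1,US=1,PS=0
  L1 @0x1B[19] → 0x1D007  P=1,RW=1,US=1,PS=0
  → PA=0x1DD73  (2 entries read)
#1 VA=0x1C07B70 (r,user):
  L0 @0x17[14] → 0x20007  P=1,RW=1,US=1,PS=0
  L1 @0x20[7] → 0x22007  P=1,RW=1,US=1,PS=0
  → PA=0x22B70  (2 entries read)
#2 VA=0x2E0A950 (w,kernel):
  L0 @0x17[23] → 0x25007  P=1,RW=1,US=1,PS=0
  L1 @0x25[10] → 0x26007  P=1,RW=1,US=1,PS=0
  → PA=0x26950  (2 entries read)
#3 VA=0xE1CAF3 (w,user):
  L0 @0x17[7] → 0x28007  P=1,RW=1,US=1,PS=0
  L1 @0x28[28] → 0x2B007  P=1,RW=1,US=1,PS=0
  → PA=0x2BAF3  (2 entries read)
#4 VA=0x220EC63 (w,kernel):
  L0 @0x17[17] → 0x2F007  P=1,RW=1,US=1,PS=0
  L1 @0x2F[14] → 0x30007  P=1,RW=1,US=1,PS=0
  → PA=0x30C63  (2 entries read)
#5 VA=0xC08D48 (w,user):
  L0 @0x17[6] → 0x34007  P=1,RW=1,US=1,PS=0
  L1 @0x34[8] → 0x36007  P=1,RW=1,US=1,PS=0
  → PA=0x36D48  (2 entries read)

Access #4 fault: NONE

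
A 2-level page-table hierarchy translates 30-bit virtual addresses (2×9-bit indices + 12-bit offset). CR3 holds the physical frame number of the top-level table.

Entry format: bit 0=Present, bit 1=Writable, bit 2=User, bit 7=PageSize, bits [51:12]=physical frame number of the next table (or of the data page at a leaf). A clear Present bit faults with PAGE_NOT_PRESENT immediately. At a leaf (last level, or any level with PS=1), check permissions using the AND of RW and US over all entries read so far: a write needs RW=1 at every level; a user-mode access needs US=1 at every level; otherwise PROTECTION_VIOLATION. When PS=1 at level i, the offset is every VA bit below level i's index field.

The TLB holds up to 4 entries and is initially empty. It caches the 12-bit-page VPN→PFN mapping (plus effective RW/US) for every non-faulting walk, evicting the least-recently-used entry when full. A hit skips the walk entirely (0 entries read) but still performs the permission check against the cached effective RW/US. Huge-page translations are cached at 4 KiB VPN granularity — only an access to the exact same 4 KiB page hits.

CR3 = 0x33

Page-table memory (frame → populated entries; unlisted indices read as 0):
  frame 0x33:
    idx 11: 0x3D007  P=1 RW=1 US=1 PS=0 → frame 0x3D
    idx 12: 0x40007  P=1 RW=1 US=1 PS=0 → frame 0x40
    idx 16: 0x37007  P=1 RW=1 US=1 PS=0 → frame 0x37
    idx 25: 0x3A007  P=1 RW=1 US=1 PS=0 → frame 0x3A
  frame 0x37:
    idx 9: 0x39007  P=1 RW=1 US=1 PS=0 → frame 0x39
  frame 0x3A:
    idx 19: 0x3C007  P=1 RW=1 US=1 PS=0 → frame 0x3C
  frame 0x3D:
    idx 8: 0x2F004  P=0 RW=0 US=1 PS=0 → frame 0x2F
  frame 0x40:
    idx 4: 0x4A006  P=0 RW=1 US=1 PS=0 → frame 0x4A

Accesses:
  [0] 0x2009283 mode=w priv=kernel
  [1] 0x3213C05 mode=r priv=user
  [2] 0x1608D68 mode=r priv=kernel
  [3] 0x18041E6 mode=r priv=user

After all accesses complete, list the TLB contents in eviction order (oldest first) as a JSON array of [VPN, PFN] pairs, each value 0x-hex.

Per-access translation:
#0 VA=0x2009283 (w,kernel):
  lvl0: tbl 0x33, slot 16 ⇒ 0x37007 (P1/RW1/US1/PS0)
  lvl1: tbl 0x37, slot 9 ⇒ 0x39007 (P1/RW1/US1/PS0)
  ✓ 0x39283  — 2 lookups
#1 VA=0x3213C05 (r,user):
  lvl0: tbl 0x33, slot 25 ⇒ 0x3A007 (P1/RW1/US1/PS0)
  lvl1: tbl 0x3A, slot 19 ⇒ 0x3C007 (P1/RW1/US1/PS0)
  ✓ 0x3CC05  — 2 lookups
#2 VA=0x1608D68 (r,kernel):
  lvl0: tbl 0x33, slot 11 ⇒ 0x3D007 (P1/RW1/US1/PS0)
  lvl1: tbl 0x3D, slot 8 ⇒ 0x2F004 (P0/RW0/US1/PS0)
  ⇒ fault: PAGE_NOT_PRESENT  — 2 lookups
#3 VA=0x18041E6 (r,user):
  lvl0: tbl 0x33, slot 12 ⇒ 0x40007 (P1/RW1/US1/PS0)
  lvl1: tbl 0x40, slot 4 ⇒ 0x4A006 (P0/RW1/US1/PS0)
  ⇒ fault: PAGE_NOT_PRESENT  — 2 lookups

TLB: [["0x2009", "0x39"], ["0x3213", "0x3C"]]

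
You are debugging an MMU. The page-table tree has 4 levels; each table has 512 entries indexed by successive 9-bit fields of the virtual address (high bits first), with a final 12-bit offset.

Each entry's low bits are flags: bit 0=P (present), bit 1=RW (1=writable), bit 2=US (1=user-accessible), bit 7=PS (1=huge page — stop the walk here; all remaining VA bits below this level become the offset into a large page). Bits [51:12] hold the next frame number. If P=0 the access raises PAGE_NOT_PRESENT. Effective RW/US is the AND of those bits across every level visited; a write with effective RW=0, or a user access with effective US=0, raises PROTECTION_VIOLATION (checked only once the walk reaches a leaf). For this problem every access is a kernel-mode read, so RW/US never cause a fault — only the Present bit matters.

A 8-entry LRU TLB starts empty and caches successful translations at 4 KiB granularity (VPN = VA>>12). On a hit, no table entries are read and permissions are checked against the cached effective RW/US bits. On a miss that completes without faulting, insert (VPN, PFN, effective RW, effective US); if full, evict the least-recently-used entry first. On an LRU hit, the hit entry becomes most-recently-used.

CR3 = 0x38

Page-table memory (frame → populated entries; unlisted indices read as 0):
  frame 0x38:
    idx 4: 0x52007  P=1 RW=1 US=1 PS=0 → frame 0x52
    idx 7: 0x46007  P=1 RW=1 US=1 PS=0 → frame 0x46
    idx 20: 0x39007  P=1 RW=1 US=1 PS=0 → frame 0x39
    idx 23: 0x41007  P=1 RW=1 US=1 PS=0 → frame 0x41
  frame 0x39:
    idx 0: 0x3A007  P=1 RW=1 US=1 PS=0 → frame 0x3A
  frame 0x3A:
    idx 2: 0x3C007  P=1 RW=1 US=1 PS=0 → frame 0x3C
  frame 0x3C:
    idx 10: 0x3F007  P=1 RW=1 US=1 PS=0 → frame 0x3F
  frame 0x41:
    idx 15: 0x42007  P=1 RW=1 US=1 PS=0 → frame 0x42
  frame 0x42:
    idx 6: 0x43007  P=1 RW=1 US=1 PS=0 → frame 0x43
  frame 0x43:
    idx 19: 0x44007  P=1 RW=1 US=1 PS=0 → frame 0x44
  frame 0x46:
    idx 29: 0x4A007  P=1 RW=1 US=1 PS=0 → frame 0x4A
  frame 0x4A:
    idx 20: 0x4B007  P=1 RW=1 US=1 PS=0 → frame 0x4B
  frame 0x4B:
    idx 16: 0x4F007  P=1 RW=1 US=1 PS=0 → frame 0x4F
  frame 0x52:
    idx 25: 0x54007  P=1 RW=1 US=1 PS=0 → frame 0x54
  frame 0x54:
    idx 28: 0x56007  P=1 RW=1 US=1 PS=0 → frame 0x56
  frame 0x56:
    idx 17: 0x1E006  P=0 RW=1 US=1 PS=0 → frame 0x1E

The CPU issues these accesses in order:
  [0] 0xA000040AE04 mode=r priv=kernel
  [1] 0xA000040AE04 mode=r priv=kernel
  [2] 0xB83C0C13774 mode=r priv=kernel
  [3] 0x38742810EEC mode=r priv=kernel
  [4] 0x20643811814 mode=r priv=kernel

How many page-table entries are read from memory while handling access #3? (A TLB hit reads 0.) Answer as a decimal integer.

Per-access translation:
#0 VA=0xA000040AE04 (r,kernel):
  [0] read 0x38 idx=20: raw=0x39007 flags P=1 W=1 U=1 S=0
  [1] read 0x39 idx=0: raw=0x3A007 flags P=1 W=1 U=1 S=0
  [2] read 0x3A idx=2: raw=0x3C007 flags P=1 W=1 U=1 S=0
  [3] read 0x3C idx=10: raw=0x3F007 flags P=1 W=1 U=1 S=0
  ⇒ phys 0x3FE04  [4 reads]
#1 VA=0xA000040AE04 (r,kernel):
  TLB hit vpn=0xA000040A → PA=0x3FE04
#2 VA=0xB83C0C13774 (r,kernel):
  [0] read 0x38 idx=23: raw=0x41007 flags P=1 W=1 U=1 S=0
  [1] read 0x41 idx=15: raw=0x42007 flags P=1 W=1 U=1 S=0
  [2] read 0x42 idx=6: raw=0x43007 flags P=1 W=1 U=1 S=0
  [3] read 0x43 idx=19: raw=0x44007 flags P=1 W=1 U=1 S=0
  ⇒ phys 0x44774  [4 reads]
#3 VA=0x38742810EEC (r,kernel):
  [0] read 0x38 idx=7: raw=0x46007 flags P=1 W=1 U=1 S=0
  [1] read 0x46 idx=29: raw=0x4A007 flags P=1 W=1 U=1 S=0
  [2] read 0x4A idx=20: raw=0x4B007 flags P=1 W=1 U=1 S=0
  [3] read 0x4B idx=16: raw=0x4F007 flags P=1 W=1 U=1 S=0
  ⇒ phys 0x4FEEC  [4 reads]
#4 VA=0x20643811814 (r,kernel):
  [0] read 0x38 idx=4: raw=0x52007 flags P=1 W=1 U=1 S=0
  [1] read 0x52 idx=25: raw=0x54007 flags P=1 W=1 U=1 S=0
  [2] read 0x54 idx=28: raw=0x56007 flags P=1 W=1 U=1 S=0
  [3] read 0x56 idx=17: raw=0x1E006 flags P=0 W=1 U=1 S=0
  ⇒ fault: PAGE_NOT_PRESENT  — 4 lookups

Entries read for #3: 4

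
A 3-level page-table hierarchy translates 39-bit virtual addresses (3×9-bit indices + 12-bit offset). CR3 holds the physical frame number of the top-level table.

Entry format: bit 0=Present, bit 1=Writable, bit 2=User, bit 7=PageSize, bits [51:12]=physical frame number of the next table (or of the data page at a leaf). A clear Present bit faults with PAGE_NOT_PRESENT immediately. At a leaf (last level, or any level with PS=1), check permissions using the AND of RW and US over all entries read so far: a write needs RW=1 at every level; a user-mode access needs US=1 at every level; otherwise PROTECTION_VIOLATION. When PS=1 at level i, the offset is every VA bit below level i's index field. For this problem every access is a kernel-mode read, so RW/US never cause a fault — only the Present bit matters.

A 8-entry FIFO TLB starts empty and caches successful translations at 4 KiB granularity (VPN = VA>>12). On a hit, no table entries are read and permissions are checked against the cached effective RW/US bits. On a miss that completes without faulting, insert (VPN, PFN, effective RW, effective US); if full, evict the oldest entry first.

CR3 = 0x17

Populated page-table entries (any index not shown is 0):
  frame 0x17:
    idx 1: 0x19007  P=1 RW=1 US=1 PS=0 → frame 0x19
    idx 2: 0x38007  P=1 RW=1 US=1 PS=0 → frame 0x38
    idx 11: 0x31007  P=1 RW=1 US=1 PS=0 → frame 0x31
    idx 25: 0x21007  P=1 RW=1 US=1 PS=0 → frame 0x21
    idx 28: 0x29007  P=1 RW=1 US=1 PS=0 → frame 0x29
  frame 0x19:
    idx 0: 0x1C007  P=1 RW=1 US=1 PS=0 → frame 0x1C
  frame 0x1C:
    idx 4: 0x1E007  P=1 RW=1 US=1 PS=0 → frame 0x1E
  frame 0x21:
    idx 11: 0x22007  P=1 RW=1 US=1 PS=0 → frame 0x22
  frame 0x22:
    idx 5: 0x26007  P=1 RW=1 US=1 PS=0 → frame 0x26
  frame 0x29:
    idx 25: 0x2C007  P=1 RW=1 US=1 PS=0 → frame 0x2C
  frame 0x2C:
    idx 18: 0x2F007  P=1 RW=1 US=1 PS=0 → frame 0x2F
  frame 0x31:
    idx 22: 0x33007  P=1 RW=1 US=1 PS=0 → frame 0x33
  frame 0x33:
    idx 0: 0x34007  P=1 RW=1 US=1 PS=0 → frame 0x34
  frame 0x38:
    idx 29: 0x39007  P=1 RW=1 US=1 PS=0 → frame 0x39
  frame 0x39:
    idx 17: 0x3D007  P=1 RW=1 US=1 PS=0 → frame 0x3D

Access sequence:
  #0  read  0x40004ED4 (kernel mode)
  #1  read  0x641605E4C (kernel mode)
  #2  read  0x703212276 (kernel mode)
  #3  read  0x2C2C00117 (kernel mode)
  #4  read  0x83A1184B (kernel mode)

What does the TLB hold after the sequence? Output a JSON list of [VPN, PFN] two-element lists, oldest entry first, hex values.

Walk each access:
#0 VA=0x40004ED4 (r,kernel):
  [0] read 0x17 idx=1: raw=0x19007 flags P=1 W=1 U=1 S=0
  [1] read 0x19 idx=0: raw=0x1C007 flags P=1 W=1 U=1 S=0
  [2] read 0x1C idx=4: raw=0x1E007 flags P=1 W=1 U=1 S=0
  → PA=0x1EED4  (3 entries read)
#1 VA=0x641605E4C (r,kernel):
  [0] read 0x17 idx=25: raw=0x21007 flags P=1 W=1 U=1 S=0
  [1] read 0x21 idx=11: raw=0x22007 flags P=1 W=1 U=1 S=0
  [2] read 0x22 idx=5: raw=0x26007 flags P=1 W=1 U=1 S=0
  → PA=0x26E4C  (3 entries read)
#2 VA=0x703212276 (r,kernel):
  [0] read 0x17 idx=28: raw=0x29007 flags P=1 W=1 U=1 S=0
  [1] read 0x29 idx=25: raw=0x2C007 flags P=1 W=1 U=1 S=0
  [2] read 0x2C idx=18: raw=0x2F007 flags P=1 W=1 U=1 S=0
  → PA=0x2F276  (3 entries read)
#3 VA=0x2C2C00117 (r,kernel):
  [0] read 0x17 idx=11: raw=0x31007 flags P=1 W=1 U=1 S=0
  [1] read 0x31 idx=22: raw=0x33007 flags P=1 W=1 U=1 S=0
  [2] read 0x33 idx=0: raw=0x34007 flags P=1 W=1 U=1 S=0
  → PA=0x34117  (3 entries read)
#4 VA=0x83A1184B (r,kernel):
  [0] read 0x17 idx=2: raw=0x38007 flags P=1 W=1 U=1 S=0
  [1] read 0x38 idx=29: raw=0x39007 flags P=1 W=1 U=1 S=0
  [2] read 0x39 idx=17: raw=0x3D007 flags P=1 W=1 U=1 S=0
  → PA=0x3D84B  (3 entries read)

TLB: [["0x40004", "0x1E"], ["0x641605", "0x26"], ["0x703212", "0x2F"], ["0x2C2C00", "0x34"], ["0x83A11", "0x3D"]]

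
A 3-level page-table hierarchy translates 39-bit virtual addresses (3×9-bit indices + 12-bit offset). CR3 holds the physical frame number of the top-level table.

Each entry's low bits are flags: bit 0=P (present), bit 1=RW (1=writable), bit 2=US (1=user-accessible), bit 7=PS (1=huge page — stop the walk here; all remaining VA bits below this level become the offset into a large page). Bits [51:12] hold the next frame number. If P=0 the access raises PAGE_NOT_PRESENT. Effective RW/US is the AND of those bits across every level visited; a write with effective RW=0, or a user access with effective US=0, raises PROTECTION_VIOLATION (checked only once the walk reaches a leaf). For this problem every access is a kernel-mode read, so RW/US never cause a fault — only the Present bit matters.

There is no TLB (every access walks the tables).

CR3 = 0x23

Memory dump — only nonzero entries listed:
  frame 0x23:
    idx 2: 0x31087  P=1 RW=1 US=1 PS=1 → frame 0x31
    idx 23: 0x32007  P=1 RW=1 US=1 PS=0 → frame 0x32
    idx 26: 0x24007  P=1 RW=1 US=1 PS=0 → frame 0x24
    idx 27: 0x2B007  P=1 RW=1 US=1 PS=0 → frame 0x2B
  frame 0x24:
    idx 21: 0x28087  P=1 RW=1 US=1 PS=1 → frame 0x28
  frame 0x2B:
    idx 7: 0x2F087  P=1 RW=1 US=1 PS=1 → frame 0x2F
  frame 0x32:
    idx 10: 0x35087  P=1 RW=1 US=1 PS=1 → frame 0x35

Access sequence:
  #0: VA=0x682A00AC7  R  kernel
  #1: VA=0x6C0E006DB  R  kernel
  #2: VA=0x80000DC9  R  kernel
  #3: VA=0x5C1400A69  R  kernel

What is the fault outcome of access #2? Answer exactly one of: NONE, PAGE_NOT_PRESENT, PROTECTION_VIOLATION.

Walk each access:
#0 VA=0x682A00AC7 (r,kernel):
  lvl0: tbl 0x23, slot 26 ⇒ 0x24007 (P1/RW1/US1/PS0)
  lvl1: tbl 0x24, slot 21 ⇒ 0x28087 (P1/RW1/US1/PS1)
  ⇒ phys 0x28AC7 (huge @L1)  [2 reads]
#1 VA=0x6C0E006DB (r,kernel):
  lvl0: tbl 0x23, slot 27 ⇒ 0x2B007 (P1/RW1/US1/PS0)
  lvl1: tbl 0x2B, slot 7 ⇒ 0x2F087 (P1/RW1/US1/PS1)
  ⇒ phys 0x2F6DB (huge @L1)  [2 reads]
#2 VA=0x80000DC9 (r,kernel):
  lvl0: tbl 0x23, slot 2 ⇒ 0x31087 (P1/RW1/US1/PS1)
  ⇒ phys 0x31DC9 (huge @L0)  [1 reads]
#3 VA=0x5C1400A69 (r,kernel):
  lvl0: tbl 0x23, slot 23 ⇒ 0x32007 (P1/RW1/US1/PS0)
  lvl1: tbl 0x32, slot 10 ⇒ 0x35087 (P1/RW1/US1/PS1)
  ⇒ phys 0x35A69 (huge @L1)  [2 reads]

Access #2 fault: NONE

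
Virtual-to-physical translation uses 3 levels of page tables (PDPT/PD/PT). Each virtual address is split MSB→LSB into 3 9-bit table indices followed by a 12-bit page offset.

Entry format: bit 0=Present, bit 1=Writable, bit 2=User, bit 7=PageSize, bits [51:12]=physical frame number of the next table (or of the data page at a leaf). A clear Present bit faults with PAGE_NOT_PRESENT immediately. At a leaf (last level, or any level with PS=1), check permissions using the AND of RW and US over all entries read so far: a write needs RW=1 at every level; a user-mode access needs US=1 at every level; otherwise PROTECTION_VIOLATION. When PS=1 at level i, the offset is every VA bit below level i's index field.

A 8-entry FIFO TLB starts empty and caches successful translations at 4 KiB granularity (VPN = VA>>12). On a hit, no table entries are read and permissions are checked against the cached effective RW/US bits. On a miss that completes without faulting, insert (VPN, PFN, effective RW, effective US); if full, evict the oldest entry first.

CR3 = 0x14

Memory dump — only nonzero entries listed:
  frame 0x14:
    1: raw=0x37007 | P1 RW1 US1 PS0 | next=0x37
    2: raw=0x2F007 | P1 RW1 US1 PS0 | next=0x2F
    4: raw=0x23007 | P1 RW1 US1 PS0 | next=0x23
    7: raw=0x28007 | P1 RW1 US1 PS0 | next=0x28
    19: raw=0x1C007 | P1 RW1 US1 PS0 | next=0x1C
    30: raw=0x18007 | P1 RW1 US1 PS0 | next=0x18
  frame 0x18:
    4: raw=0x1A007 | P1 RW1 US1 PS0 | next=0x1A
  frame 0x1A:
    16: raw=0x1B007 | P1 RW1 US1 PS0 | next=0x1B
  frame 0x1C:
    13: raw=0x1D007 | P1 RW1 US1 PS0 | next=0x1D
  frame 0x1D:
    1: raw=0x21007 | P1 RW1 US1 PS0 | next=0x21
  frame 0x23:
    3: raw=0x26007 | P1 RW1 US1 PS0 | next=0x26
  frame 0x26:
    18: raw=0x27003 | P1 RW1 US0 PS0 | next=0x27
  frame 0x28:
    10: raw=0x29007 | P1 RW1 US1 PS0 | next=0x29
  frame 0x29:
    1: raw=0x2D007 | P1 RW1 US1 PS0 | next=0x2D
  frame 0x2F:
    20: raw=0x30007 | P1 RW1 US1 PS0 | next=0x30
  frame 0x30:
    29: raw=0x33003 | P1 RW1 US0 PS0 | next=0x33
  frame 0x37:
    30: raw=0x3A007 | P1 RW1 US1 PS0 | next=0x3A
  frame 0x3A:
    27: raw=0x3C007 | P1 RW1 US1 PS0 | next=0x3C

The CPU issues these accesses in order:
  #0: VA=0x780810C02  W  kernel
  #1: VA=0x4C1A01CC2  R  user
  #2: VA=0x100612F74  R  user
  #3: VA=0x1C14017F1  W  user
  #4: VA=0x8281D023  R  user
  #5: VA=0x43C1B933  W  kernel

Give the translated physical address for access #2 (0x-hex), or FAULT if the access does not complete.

Walk each access:
#0 VA=0x780810C02 (w,kernel):
  L0 @0x14[30] → 0x18007  P=1,RW=1,US=1,PS=0
  L1 @0x18[4] → 0x1A007  P=1,RW=1,US=1,PS=0
  L2 @0x1A[16] → 0x1B007  P=1,RW=1,US=1,PS=0
  → PA=0x1BC02  (3 entries read)
#1 VA=0x4C1A01CC2 (r,user):
  L0 @0x14[19] → 0x1C007  P=1,RW=1,US=1,PS=0
  L1 @0x1C[13] → 0x1D007  P=1,RW=1,US=1,PS=0
  L2 @0x1D[1] → 0x21007  P=1,RW=1,US=1,PS=0
  → PA=0x21CC2  (3 entries read)
#2 VA=0x100612F74 (r,user):
  L0 @0x14[4] → 0x23007  P=1,RW=1,US=1,PS=0
  L1 @0x23[3] → 0x26007  P=1,RW=1,US=1,PS=0
  L2 @0x26[18] → 0x27003  P=1,RW=1,US=0,PS=0
  ✗ PROTECTION_VIOLATION  [3 reads]
#3 VA=0x1C14017F1 (w,user):
  L0 @0x14[7] → 0x28007  P=1,RW=1,US=1,PS=0
  L1 @0x28[10] → 0x29007  P=1,RW=1,US=1,PS=0
  L2 @0x29[1] → 0x2D007  P=1,RW=1,US=1,PS=0
  → PA=0x2D7F1  (3 entries read)
#4 VA=0x8281D023 (r,user):
  L0 @0x14[2] → 0x2F007  P=1,RW=1,US=1,PS=0
  L1 @0x2F[20] → 0x30007  P=1,RW=1,US=1,PS=0
  L2 @0x30[29] → 0x33003  P=1,RW=1,US=0,PS=0
  ✗ PROTECTION_VIOLATION  [3 reads]
#5 VA=0x43C1B933 (w,kernel):
  L0 @0x14[1] → 0x37007  P=1,RW=1,US=1,PS=0
  L1 @0x37[30] → 0x3A007  P=1,RW=1,US=1,PS=0
  L2 @0x3A[27] → 0x3C007  P=1,RW=1,US=1,PS=0
  → PA=0x3C933  (3 entries read)

Access #2 PA: FAULT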